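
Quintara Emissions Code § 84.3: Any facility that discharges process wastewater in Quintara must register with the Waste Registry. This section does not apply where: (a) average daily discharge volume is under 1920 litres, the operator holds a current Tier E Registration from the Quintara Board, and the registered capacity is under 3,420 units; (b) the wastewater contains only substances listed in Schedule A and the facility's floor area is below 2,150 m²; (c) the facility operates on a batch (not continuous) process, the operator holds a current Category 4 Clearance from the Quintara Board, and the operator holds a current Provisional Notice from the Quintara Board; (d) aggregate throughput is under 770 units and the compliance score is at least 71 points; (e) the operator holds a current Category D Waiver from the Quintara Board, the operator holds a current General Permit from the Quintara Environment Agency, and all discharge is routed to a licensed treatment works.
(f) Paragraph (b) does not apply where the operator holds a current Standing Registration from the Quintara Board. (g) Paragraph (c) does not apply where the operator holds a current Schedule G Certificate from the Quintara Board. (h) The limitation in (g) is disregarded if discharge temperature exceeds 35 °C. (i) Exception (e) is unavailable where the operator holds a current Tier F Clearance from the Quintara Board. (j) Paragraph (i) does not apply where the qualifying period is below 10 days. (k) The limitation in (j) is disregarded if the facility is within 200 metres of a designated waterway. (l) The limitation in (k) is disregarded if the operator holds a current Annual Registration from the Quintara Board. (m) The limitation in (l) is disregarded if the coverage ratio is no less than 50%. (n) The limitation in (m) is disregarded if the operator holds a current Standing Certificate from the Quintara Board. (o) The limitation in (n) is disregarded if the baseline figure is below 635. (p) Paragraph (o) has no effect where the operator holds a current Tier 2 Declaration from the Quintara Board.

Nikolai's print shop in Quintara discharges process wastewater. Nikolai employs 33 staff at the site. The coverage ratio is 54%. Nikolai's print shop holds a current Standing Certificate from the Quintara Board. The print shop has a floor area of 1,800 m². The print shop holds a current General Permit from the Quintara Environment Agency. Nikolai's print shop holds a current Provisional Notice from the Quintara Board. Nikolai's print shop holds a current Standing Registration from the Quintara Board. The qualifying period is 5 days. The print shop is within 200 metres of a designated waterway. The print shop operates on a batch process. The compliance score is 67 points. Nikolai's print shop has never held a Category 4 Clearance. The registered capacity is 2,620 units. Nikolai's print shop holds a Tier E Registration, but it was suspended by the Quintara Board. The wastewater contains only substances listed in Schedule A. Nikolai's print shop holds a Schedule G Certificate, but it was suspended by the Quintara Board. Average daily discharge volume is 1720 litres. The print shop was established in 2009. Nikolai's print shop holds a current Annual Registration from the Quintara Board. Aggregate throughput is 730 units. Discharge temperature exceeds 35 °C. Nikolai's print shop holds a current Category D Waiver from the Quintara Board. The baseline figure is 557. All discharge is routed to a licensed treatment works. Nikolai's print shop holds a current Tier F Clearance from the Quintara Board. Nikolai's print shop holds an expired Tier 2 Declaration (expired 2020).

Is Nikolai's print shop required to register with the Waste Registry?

Yes — Nikolai's print shop must register with the Waste Registry.

Exception (a) fails — no current Tier E Registration is held.
Exception (b)'s conditions are all satisfied: the wastewater is Schedule-A-only; the facility's floor area is 1,800 m², below the 2,150 m² limit. But: (f) operates against (b): a current Standing Registration is held. So (b) is unavailable.
Exception (c) does not apply: the Category 4 Clearance is not current.
Exception (d) requires that the compliance score is at least 71 points; but the compliance score is 67 points, short of 71 points, so (d) is unavailable.
Exception (e) is satisfied on its face — a current Category D Waiver is held; a current General Permit is held; discharge is routed to a licensed treatment works. Turning to paragraphs (i)–(p): (i) operates against (e): a current Tier F Clearance is held. (j) operates (the qualifying period is 5 days, below the 10 days limit), but is overridden by (k): (k) applies — the print shop is within 200 m of a designated waterway. (l) would limit (k) — a current Annual Registration is held — but (m) sets (l) aside: (m) operates against (l): the coverage ratio is 54%, meeting the 50% threshold. (n) would limit (m) — a current Standing Certificate is held — but (o) sets (n) aside: (o) is triggered — the baseline figure is 557, below the 635 limit. (p), which would lift (o), does not operate here — the Tier 2 Declaration is not current. Exception (e) does not apply.
None of the exceptions is available; § 84.3 applies in full.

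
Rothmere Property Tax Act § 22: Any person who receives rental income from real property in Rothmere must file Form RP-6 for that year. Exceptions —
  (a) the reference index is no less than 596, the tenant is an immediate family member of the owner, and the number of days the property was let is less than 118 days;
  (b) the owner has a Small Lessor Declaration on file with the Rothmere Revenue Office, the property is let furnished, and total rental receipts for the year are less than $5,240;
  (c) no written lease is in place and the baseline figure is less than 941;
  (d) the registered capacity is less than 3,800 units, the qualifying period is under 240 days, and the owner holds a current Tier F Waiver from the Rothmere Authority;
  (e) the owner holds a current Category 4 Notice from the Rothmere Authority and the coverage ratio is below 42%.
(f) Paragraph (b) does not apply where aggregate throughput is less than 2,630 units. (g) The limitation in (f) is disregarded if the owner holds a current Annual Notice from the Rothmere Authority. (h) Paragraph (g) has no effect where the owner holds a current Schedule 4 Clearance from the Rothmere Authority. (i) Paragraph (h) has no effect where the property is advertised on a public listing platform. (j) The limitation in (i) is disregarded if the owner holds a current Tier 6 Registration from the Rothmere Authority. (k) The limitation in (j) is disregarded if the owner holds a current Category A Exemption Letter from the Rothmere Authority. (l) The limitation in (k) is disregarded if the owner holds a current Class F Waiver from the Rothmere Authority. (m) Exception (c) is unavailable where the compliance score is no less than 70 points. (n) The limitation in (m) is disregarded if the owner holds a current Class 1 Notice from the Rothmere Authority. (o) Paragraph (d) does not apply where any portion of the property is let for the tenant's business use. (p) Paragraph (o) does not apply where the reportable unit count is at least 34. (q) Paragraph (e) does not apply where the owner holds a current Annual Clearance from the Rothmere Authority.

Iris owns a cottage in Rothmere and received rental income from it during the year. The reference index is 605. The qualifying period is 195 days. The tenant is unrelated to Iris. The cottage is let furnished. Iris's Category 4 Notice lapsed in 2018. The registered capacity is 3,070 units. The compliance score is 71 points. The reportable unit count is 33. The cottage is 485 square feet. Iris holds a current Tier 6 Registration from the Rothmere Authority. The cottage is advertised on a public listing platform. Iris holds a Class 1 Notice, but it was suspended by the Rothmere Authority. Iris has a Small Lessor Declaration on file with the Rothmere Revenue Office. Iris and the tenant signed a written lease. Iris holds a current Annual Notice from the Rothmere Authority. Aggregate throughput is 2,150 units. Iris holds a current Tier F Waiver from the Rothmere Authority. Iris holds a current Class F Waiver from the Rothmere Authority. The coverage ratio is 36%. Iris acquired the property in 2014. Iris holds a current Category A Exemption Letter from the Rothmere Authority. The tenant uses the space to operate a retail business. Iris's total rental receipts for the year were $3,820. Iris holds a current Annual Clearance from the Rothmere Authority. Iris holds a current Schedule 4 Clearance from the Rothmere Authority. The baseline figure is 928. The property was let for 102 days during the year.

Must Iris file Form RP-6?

Yes — Iris must file Form RP-6.

Exception (a) does not apply: the tenant is unrelated to the owner.
All of (b)'s requirements are met (a Small Lessor Declaration is on file; the property is let furnished; total rental receipts for the year are $3,820, less than the $5,240 limit). But applying paragraphs (f)–(l): (f) operates — aggregate throughput is 2,150 units, less than the 2,630 units limit. (g) would limit (f) — a current Annual Notice is held — but (h) sets (g) aside: (h) is triggered — a current Schedule 4 Clearance is held. (i) applies (the property is publicly advertised), but is displaced by (j): (j) operates against (i): a current Tier 6 Registration is held. (k) operates (a current Category A Exemption Letter is held), but is itself disapplied by (l): (l) operates against (k): a current Class F Waiver is held. (b) is therefore removed.
Exception (c) fails — a written lease is in place.
All of (d)'s requirements are met (the registered capacity is 3,070 units, less than the 3,800 units limit; the qualifying period is 195 days, under the 240 days limit; a current Tier F Waiver is held). But applying paragraphs (o)–(p): (o) is triggered — the space is let for business use. (p), which would lift (o), is not triggered — the reportable unit count is 33, short of 34. (d) is therefore removed.
Exception (e) requires that the owner holds a current Category 4 Notice from the Rothmere Authority; but the Category 4 Notice is not current, so (e) is unavailable.
No exception is made out. Iris falls within the general rule.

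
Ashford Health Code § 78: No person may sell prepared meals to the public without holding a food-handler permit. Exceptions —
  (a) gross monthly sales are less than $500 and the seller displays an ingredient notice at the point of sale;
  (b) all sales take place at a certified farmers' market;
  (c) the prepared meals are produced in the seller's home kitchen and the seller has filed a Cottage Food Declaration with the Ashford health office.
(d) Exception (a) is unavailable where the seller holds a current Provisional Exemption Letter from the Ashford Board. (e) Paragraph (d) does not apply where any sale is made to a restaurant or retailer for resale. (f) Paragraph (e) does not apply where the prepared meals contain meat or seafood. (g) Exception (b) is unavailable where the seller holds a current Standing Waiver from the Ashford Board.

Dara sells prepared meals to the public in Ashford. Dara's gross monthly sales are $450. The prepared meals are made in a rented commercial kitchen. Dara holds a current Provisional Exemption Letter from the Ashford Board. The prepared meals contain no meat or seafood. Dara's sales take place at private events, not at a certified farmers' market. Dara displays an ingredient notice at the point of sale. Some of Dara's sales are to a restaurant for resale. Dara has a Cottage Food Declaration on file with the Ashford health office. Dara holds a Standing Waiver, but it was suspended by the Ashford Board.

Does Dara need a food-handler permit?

Exception (a): gross monthly sales are $450, less than the $500 limit; an ingredient notice is displayed — every condition holds. Under paragraphs (d)–(f): (d) operates (a current Provisional Exemption Letter is held), but yields to (e): (e) operates — some sales are to a restaurant for resale. (f), which would lift (e), is inapplicable — the prepared meals contain no meat or seafood. (a) remains available.
Exception (b) requires that all sales take place at a certified farmers' market; but sales are at private events, not a certified farmers' market, so (b) is unavailable.
Exception (c) requires that the prepared meals are produced in the seller's home kitchen; but the prepared meals are made in a commercial kitchen, not a home kitchen, so (c) is unavailable.

No — exception (a) applies; Dara is not required to hold a food-handler permit.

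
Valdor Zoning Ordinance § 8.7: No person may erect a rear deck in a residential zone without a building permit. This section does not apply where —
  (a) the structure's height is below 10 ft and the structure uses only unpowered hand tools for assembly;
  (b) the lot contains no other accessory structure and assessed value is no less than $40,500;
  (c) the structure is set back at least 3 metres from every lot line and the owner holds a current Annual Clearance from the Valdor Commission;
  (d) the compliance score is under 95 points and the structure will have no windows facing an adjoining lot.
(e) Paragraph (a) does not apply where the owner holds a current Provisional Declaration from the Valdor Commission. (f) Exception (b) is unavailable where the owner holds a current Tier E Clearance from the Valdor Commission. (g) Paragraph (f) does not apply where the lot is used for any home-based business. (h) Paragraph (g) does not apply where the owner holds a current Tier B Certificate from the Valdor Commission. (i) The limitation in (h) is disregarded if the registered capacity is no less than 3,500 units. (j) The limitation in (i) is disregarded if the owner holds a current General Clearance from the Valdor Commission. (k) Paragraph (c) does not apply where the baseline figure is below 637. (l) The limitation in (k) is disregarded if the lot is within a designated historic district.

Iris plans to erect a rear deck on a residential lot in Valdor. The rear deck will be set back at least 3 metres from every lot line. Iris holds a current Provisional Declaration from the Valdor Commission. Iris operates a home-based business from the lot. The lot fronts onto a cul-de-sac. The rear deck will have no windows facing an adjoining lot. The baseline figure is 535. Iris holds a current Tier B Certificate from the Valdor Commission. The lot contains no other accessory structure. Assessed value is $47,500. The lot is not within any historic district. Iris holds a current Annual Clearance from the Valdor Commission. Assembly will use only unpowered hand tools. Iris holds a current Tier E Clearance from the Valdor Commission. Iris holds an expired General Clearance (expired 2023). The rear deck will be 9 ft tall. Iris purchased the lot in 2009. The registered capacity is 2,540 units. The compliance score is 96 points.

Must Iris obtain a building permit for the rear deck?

Yes — Iris must obtain a building permit.

Exception (a): the structure's height is 9 ft, below the 10 ft limit; assembly uses only hand tools — every condition holds. However, paragraph (e) must be considered: (e) is engaged — a current Provisional Declaration is held. So (a) is unavailable.
Exception (b) is satisfied on its face — the lot has no other accessory structure; assessed value is $47,500, meeting the $40,500 threshold. Turning to paragraphs (f)–(j): (f) operates against (b): a current Tier E Clearance is held. (g) would limit (f) — a home-based business operates on the lot — but (h) sets (g) aside: (h) is engaged — a current Tier B Certificate is held. (i) is not triggered (the registered capacity is 2,540 units, short of 3,500 units), so (h) stands. (b) is therefore removed.
All of (c)'s requirements are met (the setback is at least 3 m on every side; a current Annual Clearance is held). But applying paragraphs (k)–(l): (k) operates against (c): the baseline figure is 535, below the 637 limit. (l), which would lift (k), is inapplicable — the lot is not in a historic district. So (c) is unavailable.
Exception (d) does not apply: the compliance score is 96 points, not under 95 points.
No exception displaces § 8.7.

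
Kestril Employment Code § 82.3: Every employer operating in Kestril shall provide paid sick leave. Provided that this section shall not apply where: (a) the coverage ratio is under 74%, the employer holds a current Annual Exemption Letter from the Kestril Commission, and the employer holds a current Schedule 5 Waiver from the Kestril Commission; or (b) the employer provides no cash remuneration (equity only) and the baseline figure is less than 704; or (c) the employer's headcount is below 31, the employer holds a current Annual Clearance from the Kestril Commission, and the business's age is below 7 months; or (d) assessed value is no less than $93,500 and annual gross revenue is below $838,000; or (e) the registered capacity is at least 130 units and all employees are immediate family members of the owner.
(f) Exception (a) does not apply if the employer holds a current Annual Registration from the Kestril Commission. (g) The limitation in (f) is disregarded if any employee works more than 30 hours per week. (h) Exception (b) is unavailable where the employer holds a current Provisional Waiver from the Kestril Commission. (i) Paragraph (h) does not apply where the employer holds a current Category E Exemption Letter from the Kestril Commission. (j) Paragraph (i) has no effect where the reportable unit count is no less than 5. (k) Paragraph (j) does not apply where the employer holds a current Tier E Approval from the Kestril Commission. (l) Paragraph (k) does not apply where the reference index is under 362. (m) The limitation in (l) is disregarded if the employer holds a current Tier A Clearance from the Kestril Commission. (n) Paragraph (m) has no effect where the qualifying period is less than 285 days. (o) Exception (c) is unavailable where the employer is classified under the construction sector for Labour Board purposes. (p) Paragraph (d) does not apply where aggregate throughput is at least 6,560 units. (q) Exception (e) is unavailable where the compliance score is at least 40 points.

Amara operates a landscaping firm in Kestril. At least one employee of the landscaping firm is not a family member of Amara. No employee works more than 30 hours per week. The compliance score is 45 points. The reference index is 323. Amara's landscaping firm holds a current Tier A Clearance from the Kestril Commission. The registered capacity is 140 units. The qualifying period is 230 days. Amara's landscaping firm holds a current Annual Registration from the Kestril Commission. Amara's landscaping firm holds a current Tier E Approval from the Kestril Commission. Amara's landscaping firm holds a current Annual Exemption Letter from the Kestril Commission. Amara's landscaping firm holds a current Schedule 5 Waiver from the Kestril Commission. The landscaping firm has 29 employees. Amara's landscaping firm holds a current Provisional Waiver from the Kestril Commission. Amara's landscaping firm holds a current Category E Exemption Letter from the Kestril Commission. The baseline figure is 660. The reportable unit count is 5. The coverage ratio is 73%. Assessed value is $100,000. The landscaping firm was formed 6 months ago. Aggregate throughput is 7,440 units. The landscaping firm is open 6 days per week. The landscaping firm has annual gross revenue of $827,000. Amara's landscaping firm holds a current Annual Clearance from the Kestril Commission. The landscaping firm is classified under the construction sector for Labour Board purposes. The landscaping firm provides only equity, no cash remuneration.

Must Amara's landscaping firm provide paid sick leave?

All of (a)'s requirements are met (the coverage ratio is 73%, under the 74% limit; a current Annual Exemption Letter is held; a current Schedule 5 Waiver is held). However, paragraphs (f)–(g) must be considered: (f) applies — a current Annual Registration is held. (g), which would lift (f), is not engaged — no employee exceeds 30 hours/week. Exception (a) does not apply.
Exception (b) is satisfied on its face — remuneration is equity-only; the baseline figure is 660, less than the 704 limit. But: (h) operates against (b): a current Provisional Waiver is held. (i) applies (a current Category E Exemption Letter is held), but is overridden by (j): (j) operates against (i): the reportable unit count is 5, meeting the 5 threshold. (k) operates (a current Tier E Approval is held), but is overridden by (l): (l) operates against (k): the reference index is 323, under the 362 limit. (m) would limit (l) — a current Tier A Clearance is held — but (n) sets (m) aside: (n) operates against (m): the qualifying period is 230 days, less than the 285 days limit. Exception (b) does not apply.
All of (c)'s requirements are met (the employer's headcount is 29, below the 31 limit; a current Annual Clearance is held; the business's age is 6 months, below the 7 months limit). However, paragraph (o) must be considered: (o) is triggered — the landscaping firm is classified under the construction sector. So (c) is unavailable.
Exception (d) is satisfied on its face — assessed value is $100,000, meeting the $93,500 threshold; annual gross revenue is $827,000, below the $838,000 limit. Turning to paragraph (p): (p) operates against (d): aggregate throughput is 7,440 units, meeting the 6,560 units threshold. (d) is therefore removed.
Exception (e) fails — at least one employee is not a family member.
None of the exceptions is available; § 82.3 applies in full.

Yes — Amara's landscaping firm must provide paid sick leave.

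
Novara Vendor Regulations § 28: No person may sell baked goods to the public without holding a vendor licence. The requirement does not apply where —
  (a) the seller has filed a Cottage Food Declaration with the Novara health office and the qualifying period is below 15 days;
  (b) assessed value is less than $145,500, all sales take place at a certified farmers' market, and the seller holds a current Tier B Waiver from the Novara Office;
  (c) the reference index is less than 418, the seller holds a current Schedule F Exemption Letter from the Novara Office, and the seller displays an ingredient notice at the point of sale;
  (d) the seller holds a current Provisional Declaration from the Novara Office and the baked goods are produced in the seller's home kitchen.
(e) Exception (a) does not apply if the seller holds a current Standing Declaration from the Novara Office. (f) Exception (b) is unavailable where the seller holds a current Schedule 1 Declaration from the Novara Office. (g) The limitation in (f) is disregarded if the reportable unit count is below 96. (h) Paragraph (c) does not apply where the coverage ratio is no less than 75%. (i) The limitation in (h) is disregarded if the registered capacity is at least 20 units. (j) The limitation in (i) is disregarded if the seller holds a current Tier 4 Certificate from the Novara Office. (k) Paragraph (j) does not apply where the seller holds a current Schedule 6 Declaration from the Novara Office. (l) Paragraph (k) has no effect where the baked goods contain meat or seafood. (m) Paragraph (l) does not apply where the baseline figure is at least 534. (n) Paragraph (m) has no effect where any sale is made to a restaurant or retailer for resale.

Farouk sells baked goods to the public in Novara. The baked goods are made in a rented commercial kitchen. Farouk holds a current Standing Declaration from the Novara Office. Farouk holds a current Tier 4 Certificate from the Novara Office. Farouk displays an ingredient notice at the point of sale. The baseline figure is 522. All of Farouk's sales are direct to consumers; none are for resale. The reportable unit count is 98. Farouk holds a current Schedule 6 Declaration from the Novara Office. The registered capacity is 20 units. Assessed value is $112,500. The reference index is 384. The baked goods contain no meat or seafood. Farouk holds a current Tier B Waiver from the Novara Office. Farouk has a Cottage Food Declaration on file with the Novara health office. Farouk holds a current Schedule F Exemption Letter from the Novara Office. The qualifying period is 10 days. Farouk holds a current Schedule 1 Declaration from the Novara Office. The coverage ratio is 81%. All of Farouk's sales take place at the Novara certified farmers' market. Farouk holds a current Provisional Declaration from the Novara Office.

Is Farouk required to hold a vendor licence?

No — exception (c) applies; Farouk is not required to hold a vendor licence.

All of (a)'s requirements are met (a Cottage Food Declaration is on file; the qualifying period is 10 days, below the 15 days limit). But: (e) operates against (a): a current Standing Declaration is held. (a) is therefore removed.
Exception (b)'s conditions are all satisfied: assessed value is $112,500, less than the $145,500 limit; all sales are at a certified farmers' market; a current Tier B Waiver is held. Turning to paragraphs (f)–(g): (f) operates against (b): a current Schedule 1 Declaration is held. (g), which would lift (f), is not engaged — the reportable unit count is 98, not below 96. Exception (b) does not apply.
Exception (c): the reference index is 384, less than the 418 limit; a current Schedule F Exemption Letter is held; an ingredient notice is displayed — every condition holds. As to paragraphs (h)–(n): (h) operates (the coverage ratio is 81%, meeting the 75% threshold), but is overridden by (i): (i) applies — the registered capacity is 20 units, meeting the 20 units threshold. (j) would limit (i) — a current Tier 4 Certificate is held — but (k) sets (j) aside: (k) operates against (j): a current Schedule 6 Declaration is held. (l), which would lift (k), is not engaged — the baked goods contain no meat or seafood. So (c) applies.
Exception (d) requires that the baked goods are produced in the seller's home kitchen; but the baked goods are made in a commercial kitchen, not a home kitchen, so (d) is unavailable.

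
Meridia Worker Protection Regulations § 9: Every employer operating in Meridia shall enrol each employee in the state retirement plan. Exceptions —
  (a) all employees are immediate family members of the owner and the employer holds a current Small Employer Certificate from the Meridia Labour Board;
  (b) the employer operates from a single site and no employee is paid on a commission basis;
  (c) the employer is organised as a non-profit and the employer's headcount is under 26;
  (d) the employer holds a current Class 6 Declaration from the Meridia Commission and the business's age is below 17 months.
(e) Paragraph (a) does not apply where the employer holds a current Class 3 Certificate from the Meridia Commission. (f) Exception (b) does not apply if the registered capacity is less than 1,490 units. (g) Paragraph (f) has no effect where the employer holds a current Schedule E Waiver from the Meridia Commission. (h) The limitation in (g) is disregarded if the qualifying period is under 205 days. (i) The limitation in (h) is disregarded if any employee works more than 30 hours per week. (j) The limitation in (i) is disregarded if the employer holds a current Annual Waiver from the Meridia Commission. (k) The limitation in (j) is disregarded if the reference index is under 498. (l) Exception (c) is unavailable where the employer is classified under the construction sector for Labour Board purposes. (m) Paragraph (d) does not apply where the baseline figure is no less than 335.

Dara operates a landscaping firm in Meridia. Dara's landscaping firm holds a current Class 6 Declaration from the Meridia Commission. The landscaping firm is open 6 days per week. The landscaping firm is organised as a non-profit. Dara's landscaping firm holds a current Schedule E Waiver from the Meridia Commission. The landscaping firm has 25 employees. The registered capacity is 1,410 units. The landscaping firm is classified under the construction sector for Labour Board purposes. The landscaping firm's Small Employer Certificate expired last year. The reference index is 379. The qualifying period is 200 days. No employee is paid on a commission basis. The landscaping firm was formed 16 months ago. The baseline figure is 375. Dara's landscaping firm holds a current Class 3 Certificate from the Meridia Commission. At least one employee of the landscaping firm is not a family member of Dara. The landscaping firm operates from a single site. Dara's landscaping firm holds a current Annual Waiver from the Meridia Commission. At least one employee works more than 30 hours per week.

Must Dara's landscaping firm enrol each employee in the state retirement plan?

No — exception (b) applies; Dara's landscaping firm is not required to enrol each employee in the state retirement plan.

Exception (a) requires that all employees are immediate family members of the owner; but at least one employee is not a family member, so (a) is unavailable.
Exception (b): the employer operates from a single site; no employee is paid on commission — every condition holds. Applying paragraphs (f)–(k): (f) is engaged (the registered capacity is 1,410 units, less than the 1,490 units limit), but is set aside by (g): (g) operates against (f): a current Schedule E Waiver is held. (h) is engaged (the qualifying period is 200 days, under the 205 days limit), but is overridden by (i): (i) operates against (h): at least one employee exceeds 30 hours/week. (j) applies (a current Annual Waiver is held), but is itself disapplied by (k): (k) operates against (j): the reference index is 379, under the 498 limit. (b) remains available.
Exception (c): the employer is a non-profit; the employer's headcount is 25, under the 26 limit — every condition holds. However, paragraph (l) must be considered: (l) operates against (c): the landscaping firm is classified under the construction sector. Exception (c) does not apply.
Exception (d): a current Class 6 Declaration is held; the business's age is 16 months, below the 17 months limit — every condition holds. However, paragraph (m) must be considered: (m) operates against (d): the baseline figure is 375, meeting the 335 threshold. Exception (d) does not apply.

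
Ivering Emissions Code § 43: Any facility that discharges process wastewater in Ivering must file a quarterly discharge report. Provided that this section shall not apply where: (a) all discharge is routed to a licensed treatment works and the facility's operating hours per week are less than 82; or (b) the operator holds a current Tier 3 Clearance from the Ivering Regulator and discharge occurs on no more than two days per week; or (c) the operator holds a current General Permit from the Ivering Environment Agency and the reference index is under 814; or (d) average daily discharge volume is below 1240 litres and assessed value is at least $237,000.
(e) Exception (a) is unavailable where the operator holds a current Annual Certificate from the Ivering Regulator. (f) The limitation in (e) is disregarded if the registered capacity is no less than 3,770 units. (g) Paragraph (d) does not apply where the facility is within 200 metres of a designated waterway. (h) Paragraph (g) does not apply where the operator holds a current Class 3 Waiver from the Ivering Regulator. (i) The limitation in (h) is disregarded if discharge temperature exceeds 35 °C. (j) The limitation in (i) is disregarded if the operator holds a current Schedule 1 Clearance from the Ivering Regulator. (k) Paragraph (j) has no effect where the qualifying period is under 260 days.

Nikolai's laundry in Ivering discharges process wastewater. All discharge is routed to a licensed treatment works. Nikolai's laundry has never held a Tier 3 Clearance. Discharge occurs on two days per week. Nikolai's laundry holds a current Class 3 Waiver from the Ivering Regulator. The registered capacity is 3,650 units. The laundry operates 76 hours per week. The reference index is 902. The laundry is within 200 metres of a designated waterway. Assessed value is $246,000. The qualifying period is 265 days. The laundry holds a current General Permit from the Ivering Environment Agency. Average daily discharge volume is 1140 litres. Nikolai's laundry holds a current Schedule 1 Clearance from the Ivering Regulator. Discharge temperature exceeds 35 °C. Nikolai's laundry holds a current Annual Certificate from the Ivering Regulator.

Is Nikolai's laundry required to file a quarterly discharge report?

Exception (a): discharge is routed to a licensed treatment works; the facility's operating hours per week are 76, less than the 82 limit — every condition holds. However, paragraphs (e)–(f) must be considered: (e) is triggered — a current Annual Certificate is held. (f) does not operate here (the registered capacity is 3,650 units, short of 3,770 units), so (e) stands. So (a) is unavailable.
Exception (b) fails — no current Tier 3 Clearance is held.
Exception (c) fails — the reference index is 902, not under 814.
Exception (d)'s conditions are all satisfied: average daily discharge volume is 1140 litres, below the 1240 litres limit; assessed value is $246,000, meeting the $237,000 threshold. Under paragraphs (g)–(k): (g) is triggered (the laundry is within 200 m of a designated waterway), but yields to (h): (h) is triggered — a current Class 3 Waiver is held. (i) operates (discharge temperature exceeds 35 °C), but is overridden by (j): (j) is triggered — a current Schedule 1 Clearance is held. (k), which would lift (j), does not operate here — the qualifying period is 265 days, not under 260 days. Exception (d) stands.

No — exception (d) applies; Nikolai's laundry is not required to file a quarterly discharge report.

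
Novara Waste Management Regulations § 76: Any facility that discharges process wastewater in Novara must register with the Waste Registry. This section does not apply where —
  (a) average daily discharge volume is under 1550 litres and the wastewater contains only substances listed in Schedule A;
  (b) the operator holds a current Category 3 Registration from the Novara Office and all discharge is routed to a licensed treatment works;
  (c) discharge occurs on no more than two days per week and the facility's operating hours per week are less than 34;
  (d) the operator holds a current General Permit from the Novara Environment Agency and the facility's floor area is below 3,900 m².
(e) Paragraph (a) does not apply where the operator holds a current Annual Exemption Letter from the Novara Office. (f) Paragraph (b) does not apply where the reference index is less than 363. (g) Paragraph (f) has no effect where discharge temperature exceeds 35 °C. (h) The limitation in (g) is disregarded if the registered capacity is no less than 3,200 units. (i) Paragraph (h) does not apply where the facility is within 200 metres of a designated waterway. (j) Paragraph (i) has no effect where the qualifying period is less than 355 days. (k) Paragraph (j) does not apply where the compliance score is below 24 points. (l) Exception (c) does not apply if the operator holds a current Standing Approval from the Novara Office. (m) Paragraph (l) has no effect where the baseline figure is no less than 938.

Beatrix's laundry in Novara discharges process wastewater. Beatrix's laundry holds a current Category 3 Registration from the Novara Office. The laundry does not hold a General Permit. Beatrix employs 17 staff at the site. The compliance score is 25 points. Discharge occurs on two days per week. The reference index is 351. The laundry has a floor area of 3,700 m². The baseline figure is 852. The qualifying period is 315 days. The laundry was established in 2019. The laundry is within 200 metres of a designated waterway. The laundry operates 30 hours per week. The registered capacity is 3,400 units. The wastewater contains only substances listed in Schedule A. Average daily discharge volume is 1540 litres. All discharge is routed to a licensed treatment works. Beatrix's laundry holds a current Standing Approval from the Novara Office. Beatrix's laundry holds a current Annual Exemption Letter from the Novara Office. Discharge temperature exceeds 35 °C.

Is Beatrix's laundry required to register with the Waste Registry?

Yes — Beatrix's laundry must register with the Waste Registry.

Exception (a): average daily discharge volume is 1540 litres, under the 1550 litres limit; the wastewater is Schedule-A-only — every condition holds. But: (e) operates against (a): a current Annual Exemption Letter is held. (a) is therefore removed.
All of (b)'s requirements are met (a current Category 3 Registration is held; discharge is routed to a licensed treatment works). But applying paragraphs (f)–(k): (f) operates against (b): the reference index is 351, less than the 363 limit. (g) would limit (f) — discharge temperature exceeds 35 °C — but (h) sets (g) aside: (h) operates against (g): the registered capacity is 3,400 units, meeting the 3,200 units threshold. (i) would limit (h) — the laundry is within 200 m of a designated waterway — but (j) sets (i) aside: (j) applies — the qualifying period is 315 days, less than the 355 days limit. (k), which would lift (j), is inapplicable — the compliance score is 25 points, not below 24 points. Exception (b) does not apply.
All of (c)'s requirements are met (discharge occurs on no more than two days per week; the facility's operating hours per week are 30, less than the 34 limit). But: (l) is triggered — a current Standing Approval is held. (m) does not operate here (the baseline figure is 852, short of 938), so (l) stands. Exception (c) does not apply.
Exception (d) requires that the operator holds a current General Permit from the Novara Environment Agency; but no General Permit is held, so (d) is unavailable.
No exception applies. The general rule governs.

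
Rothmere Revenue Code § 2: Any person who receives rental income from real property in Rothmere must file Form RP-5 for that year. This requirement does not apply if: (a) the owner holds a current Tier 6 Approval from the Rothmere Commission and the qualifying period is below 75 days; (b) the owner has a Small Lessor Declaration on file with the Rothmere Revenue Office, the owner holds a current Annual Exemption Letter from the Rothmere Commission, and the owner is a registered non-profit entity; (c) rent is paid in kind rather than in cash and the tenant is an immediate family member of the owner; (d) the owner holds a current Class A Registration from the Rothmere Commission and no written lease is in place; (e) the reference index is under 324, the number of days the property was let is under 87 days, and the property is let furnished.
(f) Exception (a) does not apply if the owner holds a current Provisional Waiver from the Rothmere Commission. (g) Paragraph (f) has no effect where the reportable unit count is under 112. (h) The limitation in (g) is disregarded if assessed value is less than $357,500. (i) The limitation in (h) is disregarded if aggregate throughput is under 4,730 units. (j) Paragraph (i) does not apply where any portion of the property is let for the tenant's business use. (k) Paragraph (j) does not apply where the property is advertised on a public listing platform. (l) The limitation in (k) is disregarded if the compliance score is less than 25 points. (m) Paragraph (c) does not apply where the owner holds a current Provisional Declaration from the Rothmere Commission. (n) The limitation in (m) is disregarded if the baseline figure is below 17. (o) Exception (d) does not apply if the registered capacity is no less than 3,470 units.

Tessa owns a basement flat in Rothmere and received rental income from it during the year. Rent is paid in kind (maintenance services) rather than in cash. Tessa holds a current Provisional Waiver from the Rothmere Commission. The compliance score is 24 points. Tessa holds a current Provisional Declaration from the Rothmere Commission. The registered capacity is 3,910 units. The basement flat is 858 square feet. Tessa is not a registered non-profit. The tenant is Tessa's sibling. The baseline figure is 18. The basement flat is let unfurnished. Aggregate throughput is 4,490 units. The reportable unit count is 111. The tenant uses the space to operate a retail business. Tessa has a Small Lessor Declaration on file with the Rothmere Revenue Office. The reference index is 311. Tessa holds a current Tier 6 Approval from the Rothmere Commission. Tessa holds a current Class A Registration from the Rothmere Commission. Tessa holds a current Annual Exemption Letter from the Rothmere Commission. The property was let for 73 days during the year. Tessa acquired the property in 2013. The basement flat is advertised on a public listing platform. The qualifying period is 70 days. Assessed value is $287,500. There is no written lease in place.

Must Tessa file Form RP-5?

Yes — Tessa must file Form RP-5.

Exception (a) is satisfied on its face — a current Tier 6 Approval is held; the qualifying period is 70 days, below the 75 days limit. Turning to paragraphs (f)–(l): (f) operates — a current Provisional Waiver is held. (g) operates (the reportable unit count is 111, under the 112 limit), but is displaced by (h): (h) operates — assessed value is $287,500, less than the $357,500 limit. (i) would limit (h) — aggregate throughput is 4,490 units, under the 4,730 units limit — but (j) sets (i) aside: (j) operates against (i): the space is let for business use. (k) is engaged (the property is publicly advertised), but yields to (l): (l) operates against (k): the compliance score is 24 points, less than the 25 points limit. Exception (a) does not apply.
Exception (b) fails — Tessa is not a registered non-profit.
Exception (c)'s conditions are all satisfied: rent is paid in kind; the tenant is an immediate family member. Turning to paragraphs (m)–(n): (m) is engaged — a current Provisional Declaration is held. (n), which would lift (m), does not operate here — the baseline figure is 18, not below 17. (c) is therefore removed.
Exception (d): a current Class A Registration is held; there is no written lease — every condition holds. But: (o) is triggered — the registered capacity is 3,910 units, meeting the 3,470 units threshold. (d) is therefore removed.
Exception (e) requires that the property is let furnished; but the property is let unfurnished, so (e) is unavailable.
No exception is made out. Tessa falls within the general rule.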